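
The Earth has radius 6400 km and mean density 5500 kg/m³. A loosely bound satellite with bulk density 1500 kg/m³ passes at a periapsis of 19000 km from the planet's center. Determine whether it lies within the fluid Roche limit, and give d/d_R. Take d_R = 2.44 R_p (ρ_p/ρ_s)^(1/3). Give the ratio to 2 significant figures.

inside; d/d_R ≈ 0.79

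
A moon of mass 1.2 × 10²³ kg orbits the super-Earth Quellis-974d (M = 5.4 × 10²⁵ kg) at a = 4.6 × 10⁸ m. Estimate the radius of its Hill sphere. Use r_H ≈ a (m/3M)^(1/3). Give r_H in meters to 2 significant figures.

r_H ≈ a (m/3M)^(1/3)
    = (4.6 × 10⁸) × (1.2 × 10²³ / (3 × 5.4 × 10²⁵))^(1/3)
    = 4.2 × 10⁷ m

4.2 × 10⁷ m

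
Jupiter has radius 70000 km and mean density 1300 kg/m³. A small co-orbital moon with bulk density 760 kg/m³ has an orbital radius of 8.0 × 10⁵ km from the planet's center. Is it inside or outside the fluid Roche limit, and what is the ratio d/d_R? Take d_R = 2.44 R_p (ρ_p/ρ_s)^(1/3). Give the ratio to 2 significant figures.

outside; d/d_R ≈ 3.9

d_R = 2.44 × (70000 km) × (1300/760)^(1/3) = 2.043 × 10⁵ km
d/d_R = (8.0 × 10⁵) / (2.043 × 10⁵) = 3.9
Since d/d_R > 1, the body is outside the Roche limit.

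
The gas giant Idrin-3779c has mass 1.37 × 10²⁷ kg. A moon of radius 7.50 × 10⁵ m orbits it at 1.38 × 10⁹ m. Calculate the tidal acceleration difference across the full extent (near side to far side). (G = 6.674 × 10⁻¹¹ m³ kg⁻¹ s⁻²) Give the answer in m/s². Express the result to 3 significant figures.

The field gradient is 2GM/d³; across the full diameter 2r the difference is 4GMr/d³.
Δa = 4GMr/d³
   = 4 × (6.674 × 10⁻¹¹) × (1.37 × 10²⁷) × (7.50 × 10⁵) / (1.38 × 10⁹)³
   = 1.04 × 10⁻⁴ m/s²

1.04 × 10⁻⁴ m/s²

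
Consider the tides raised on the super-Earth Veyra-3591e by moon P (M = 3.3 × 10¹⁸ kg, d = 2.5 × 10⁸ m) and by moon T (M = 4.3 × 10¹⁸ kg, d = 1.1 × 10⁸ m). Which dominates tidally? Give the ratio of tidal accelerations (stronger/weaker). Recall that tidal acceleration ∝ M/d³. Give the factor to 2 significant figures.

The tide-raising term goes as M/d³ (the gradient of a 1/d² field).
Moon P: (3.3 × 10¹⁸) / (2.5 × 10⁸)³ = 2.112 × 10⁻⁷
Moon T: (4.3 × 10¹⁸) / (1.1 × 10⁸)³ = 3.231 × 10⁻⁶
Ratio (larger/smaller) = 15

Moon T, by a factor of ≈ 15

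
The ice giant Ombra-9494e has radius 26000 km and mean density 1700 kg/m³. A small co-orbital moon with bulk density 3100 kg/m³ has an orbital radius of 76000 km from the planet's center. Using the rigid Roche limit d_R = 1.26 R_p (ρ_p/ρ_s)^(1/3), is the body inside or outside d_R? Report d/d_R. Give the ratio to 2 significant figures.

outside; d/d_R ≈ 2.8

d_R = 1.26 × (26000 km) × (1700/3100)^(1/3) = 26810 km
d/d_R = (76000) / (26810) = 2.8
Since d/d_R > 1, the body is outside the Roche limit.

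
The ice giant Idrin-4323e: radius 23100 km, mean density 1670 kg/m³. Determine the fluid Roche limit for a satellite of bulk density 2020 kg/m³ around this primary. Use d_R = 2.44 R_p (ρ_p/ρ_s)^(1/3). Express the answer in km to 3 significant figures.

d_R = 2.44 × 23100 km × (1670/2020)^(1/3)
    = 52900 km

52900 km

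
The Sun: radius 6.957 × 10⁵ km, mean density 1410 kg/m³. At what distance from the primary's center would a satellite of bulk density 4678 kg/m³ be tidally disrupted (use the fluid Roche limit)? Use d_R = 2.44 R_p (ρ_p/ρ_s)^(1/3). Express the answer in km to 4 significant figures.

1.138 × 10⁶ km

d_R = 2.44 × 6.957 × 10⁵ km × (1410/4678)^(1/3)
    = 1.138 × 10⁶ km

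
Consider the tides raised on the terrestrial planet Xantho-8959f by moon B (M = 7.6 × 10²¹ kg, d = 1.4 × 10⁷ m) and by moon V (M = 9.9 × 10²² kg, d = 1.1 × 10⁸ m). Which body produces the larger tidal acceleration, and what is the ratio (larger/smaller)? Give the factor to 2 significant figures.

The tide-raising term goes as M/d³ (the gradient of a 1/d² field).
Moon B: (7.6 × 10²¹) / (1.4 × 10⁷)³ = 2.770
Moon V: (9.9 × 10²²) / (1.1 × 10⁸)³ = 7.438 × 10⁻²
Ratio (larger/smaller) = 37

Moon B, by a factor of ≈ 37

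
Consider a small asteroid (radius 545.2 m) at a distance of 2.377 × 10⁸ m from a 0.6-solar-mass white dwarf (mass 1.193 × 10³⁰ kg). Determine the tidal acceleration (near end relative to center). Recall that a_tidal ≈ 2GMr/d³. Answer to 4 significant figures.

a_tidal = 2GMr/d³
        = 2 × (6.674 × 10⁻¹¹) × (1.193 × 10³⁰) × (545.2) / (2.377 × 10⁸)³
        = 6.464 × 10⁻³ m/s²

6.464 × 10⁻³ m/s²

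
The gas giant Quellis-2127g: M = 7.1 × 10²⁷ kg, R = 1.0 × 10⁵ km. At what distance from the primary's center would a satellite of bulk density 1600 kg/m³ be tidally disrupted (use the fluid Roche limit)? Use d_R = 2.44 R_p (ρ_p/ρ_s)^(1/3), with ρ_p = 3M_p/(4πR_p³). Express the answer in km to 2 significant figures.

2.5 × 10⁵ km

ρ_p = 3M_p/(4πR_p³) = 3 × (7.1 × 10²⁷) / (4π × (1.0 × 10⁸ m)³) = 1700 kg/m³
d_R = 2.44 × 1.0 × 10⁵ km × (1700/1600)^(1/3)
    = 2.5 × 10⁵ km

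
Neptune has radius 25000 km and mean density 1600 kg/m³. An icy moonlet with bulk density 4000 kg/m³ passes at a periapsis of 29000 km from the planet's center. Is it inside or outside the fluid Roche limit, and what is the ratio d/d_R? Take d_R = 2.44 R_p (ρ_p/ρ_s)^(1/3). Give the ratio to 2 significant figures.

inside; d/d_R ≈ 0.65

d_R = 2.44 × (25000 km) × (1600/4000)^(1/3) = 44950 km
d/d_R = (29000) / (44950) = 0.65
Since d/d_R < 1, the body is inside the Roche limit.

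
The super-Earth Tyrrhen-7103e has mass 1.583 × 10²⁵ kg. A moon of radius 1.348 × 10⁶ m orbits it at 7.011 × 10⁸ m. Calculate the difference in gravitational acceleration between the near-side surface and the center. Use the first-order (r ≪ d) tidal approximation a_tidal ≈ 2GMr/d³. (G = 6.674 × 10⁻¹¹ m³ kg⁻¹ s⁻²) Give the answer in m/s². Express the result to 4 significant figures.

8.265 × 10⁻⁶ m/s²

a_tidal = 2GMr/d³
        = 2 × (6.674 × 10⁻¹¹) × (1.583 × 10²⁵) × (1.348 × 10⁶) / (7.011 × 10⁸)³
        = 8.265 × 10⁻⁶ m/s²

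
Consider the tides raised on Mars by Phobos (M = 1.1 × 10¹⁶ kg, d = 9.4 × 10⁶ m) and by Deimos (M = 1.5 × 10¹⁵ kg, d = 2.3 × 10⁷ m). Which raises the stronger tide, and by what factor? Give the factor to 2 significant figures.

Phobos, by a factor of ≈ 110

Tidal stretch scales as M/d³; compute that for each body.
Phobos: (1.1 × 10¹⁶) / (9.4 × 10⁶)³ = 1.324 × 10⁻⁵
Deimos: (1.5 × 10¹⁵) / (2.3 × 10⁷)³ = 1.233 × 10⁻⁷
Ratio (larger/smaller) = 110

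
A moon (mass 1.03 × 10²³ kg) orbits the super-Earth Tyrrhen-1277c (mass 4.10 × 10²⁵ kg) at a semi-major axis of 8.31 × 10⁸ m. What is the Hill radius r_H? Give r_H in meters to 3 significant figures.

r_H ≈ a (m/3M)^(1/3)
    = (8.31 × 10⁸) × (1.03 × 10²³ / (3 × 4.10 × 10²⁵))^(1/3)
    = 7.83 × 10⁷ m

7.83 × 10⁷ m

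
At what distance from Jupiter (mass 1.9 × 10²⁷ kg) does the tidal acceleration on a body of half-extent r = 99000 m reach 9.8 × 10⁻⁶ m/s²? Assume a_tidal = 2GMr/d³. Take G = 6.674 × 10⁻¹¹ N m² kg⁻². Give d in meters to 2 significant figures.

1.4 × 10⁹ m

2GMr/d³ = a_tidal  ⇒  d = (2GMr / a_tidal)^(1/3)
d = (2 × 6.674×10⁻¹¹ × (1.9 × 10²⁷) × (99000) / (9.8 × 10⁻⁶))^(1/3)
  = 1.4 × 10⁹ m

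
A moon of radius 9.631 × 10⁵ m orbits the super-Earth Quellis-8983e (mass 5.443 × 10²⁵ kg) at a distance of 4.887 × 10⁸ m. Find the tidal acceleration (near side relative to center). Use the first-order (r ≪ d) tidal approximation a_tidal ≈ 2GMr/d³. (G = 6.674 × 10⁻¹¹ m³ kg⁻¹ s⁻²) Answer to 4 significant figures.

5.995 × 10⁻⁵ m/s²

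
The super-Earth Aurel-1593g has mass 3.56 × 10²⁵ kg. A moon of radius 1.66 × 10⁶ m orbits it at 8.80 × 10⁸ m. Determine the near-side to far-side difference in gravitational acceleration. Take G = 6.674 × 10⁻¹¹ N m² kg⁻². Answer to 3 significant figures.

2.32 × 10⁻⁵ m/s²

Δg = 4GMr/d³
   = 4 × (6.674 × 10⁻¹¹) × (3.56 × 10²⁵) × (1.66 × 10⁶) / (8.80 × 10⁸)³
   = 2.32 × 10⁻⁵ m/s²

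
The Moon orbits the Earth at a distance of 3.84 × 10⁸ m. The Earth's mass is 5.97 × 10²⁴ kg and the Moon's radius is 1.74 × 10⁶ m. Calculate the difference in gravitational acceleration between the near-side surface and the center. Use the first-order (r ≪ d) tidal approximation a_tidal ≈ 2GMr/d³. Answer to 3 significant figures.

2.45 × 10⁻⁵ m/s²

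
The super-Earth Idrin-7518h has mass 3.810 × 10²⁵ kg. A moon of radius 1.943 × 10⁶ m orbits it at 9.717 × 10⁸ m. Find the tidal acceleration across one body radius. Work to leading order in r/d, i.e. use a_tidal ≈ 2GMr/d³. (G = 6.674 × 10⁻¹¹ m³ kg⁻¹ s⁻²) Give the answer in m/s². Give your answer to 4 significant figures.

1.077 × 10⁻⁵ m/s²

Differencing GM/(d−r)² and GM/d² to first order in r/d gives 2GMr/d³.
a_tidal = 2GMr/d³
        = 2 × (6.674 × 10⁻¹¹) × (3.810 × 10²⁵) × (1.943 × 10⁶) / (9.717 × 10⁸)³
        = 1.077 × 10⁻⁵ m/s²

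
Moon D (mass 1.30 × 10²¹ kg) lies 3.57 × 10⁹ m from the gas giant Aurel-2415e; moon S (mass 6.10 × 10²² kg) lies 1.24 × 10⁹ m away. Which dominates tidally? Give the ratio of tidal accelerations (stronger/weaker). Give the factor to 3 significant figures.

Compare M/d³ for the two perturbers:
Moon D: (1.30 × 10²¹) / (3.57 × 10⁹)³ = 2.857 × 10⁻⁸
Moon S: (6.10 × 10²²) / (1.24 × 10⁹)³ = 3.199 × 10⁻⁵
Ratio (larger/smaller) = 1120

Moon S, by a factor of ≈ 1120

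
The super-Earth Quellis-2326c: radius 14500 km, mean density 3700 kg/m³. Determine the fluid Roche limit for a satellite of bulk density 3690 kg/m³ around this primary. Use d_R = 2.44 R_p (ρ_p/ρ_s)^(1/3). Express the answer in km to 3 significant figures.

35400 km

d_R = 2.44 × 14500 km × (3700/3690)^(1/3)
    = 35400 km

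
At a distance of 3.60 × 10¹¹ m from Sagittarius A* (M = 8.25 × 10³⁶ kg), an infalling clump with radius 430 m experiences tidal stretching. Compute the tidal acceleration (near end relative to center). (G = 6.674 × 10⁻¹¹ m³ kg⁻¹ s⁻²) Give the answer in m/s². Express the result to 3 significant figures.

1.01 × 10⁻⁵ m/s²

Differencing GM/(d−r)² and GM/d² to first order in r/d gives 2GMr/d³.
Δa = 2GMr/d³
   = 2 × (6.674 × 10⁻¹¹) × (8.25 × 10³⁶) × (430) / (3.60 × 10¹¹)³
   = 1.01 × 10⁻⁵ m/s²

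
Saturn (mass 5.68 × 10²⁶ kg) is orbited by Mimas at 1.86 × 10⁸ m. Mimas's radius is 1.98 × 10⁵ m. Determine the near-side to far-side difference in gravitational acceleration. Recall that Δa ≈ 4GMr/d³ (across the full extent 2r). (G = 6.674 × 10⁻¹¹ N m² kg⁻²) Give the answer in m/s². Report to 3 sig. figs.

Δa = 4GMr/d³
   = 4 × (6.674 × 10⁻¹¹) × (5.68 × 10²⁶) × (1.98 × 10⁵) / (1.86 × 10⁸)³
   = 4.67 × 10⁻³ m/s²

4.67 × 10⁻³ m/s²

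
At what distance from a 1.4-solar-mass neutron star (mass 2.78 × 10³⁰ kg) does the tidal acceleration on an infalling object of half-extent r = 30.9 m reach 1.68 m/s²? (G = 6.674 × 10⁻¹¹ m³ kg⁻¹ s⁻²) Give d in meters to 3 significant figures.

1.90 × 10⁷ m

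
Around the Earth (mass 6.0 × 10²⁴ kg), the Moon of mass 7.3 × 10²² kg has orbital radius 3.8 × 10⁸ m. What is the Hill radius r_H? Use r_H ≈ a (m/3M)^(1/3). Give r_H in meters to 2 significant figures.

6.1 × 10⁷ m

r_H ≈ a (m/3M)^(1/3)
    = (3.8 × 10⁸) × (7.3 × 10²² / (3 × 6.0 × 10²⁴))^(1/3)
    = 6.1 × 10⁷ m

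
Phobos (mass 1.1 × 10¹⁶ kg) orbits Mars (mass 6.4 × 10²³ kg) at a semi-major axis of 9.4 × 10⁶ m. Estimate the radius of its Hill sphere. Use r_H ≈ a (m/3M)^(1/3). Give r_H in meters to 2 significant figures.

r_H ≈ a (m/3M)^(1/3)
    = (9.4 × 10⁶) × (1.1 × 10¹⁶ / (3 × 6.4 × 10²³))^(1/3)
    = 1.7 × 10⁴ m

1.7 × 10⁴ m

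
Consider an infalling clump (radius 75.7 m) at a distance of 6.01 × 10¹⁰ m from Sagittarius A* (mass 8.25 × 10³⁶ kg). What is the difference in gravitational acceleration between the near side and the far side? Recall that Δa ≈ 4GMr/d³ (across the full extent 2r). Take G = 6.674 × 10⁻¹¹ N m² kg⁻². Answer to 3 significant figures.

7.68 × 10⁻⁴ m/s²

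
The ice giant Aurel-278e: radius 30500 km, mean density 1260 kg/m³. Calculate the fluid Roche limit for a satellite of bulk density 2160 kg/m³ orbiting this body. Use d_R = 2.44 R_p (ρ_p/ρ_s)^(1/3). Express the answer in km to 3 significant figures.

62200 km

d_R = 2.44 × 30500 km × (1260/2160)^(1/3)
    = 62200 km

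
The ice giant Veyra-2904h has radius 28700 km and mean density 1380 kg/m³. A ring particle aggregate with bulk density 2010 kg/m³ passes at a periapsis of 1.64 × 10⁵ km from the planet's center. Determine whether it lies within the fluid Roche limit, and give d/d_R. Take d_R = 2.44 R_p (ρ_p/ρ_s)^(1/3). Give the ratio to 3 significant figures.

d_R = 2.44 × (28700 km) × (1380/2010)^(1/3) = 61780 km
d/d_R = (1.64 × 10⁵) / (61780) = 2.65
Since d/d_R > 1, the body is outside the Roche limit.

outside; d/d_R ≈ 2.65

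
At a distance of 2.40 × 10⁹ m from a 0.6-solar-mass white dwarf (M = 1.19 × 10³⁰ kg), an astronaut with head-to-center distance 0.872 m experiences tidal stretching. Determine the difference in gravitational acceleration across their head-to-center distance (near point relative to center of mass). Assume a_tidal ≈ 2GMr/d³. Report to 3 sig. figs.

Differencing GM/(d−r)² and GM/d² to first order in r/d gives 2GMr/d³.
a_tidal = 2GMr/d³
        = 2 × (6.674 × 10⁻¹¹) × (1.19 × 10³⁰) × (0.872) / (2.40 × 10⁹)³
        = 1.00 × 10⁻⁸ m/s²

1.00 × 10⁻⁸ m/s²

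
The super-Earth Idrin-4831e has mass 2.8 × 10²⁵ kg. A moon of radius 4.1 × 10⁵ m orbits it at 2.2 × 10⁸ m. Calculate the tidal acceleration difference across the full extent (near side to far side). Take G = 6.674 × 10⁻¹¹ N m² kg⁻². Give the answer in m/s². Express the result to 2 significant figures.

2.9 × 10⁻⁴ m/s²

Δa = 4GMr/d³
   = 4 × (6.674 × 10⁻¹¹) × (2.8 × 10²⁵) × (4.1 × 10⁵) / (2.2 × 10⁸)³
   = 2.9 × 10⁻⁴ m/s²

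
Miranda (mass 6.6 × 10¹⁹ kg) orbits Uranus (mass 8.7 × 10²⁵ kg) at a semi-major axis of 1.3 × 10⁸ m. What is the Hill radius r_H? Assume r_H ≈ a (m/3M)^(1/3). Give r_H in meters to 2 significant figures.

r_H ≈ a (m/3M)^(1/3)
    = (1.3 × 10⁸) × (6.6 × 10¹⁹ / (3 × 8.7 × 10²⁵))^(1/3)
    = 8.2 × 10⁵ m

8.2 × 10⁵ m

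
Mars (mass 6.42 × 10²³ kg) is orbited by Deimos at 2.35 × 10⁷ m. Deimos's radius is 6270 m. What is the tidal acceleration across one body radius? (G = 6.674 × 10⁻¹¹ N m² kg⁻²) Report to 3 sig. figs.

4.14 × 10⁻⁵ m/s²

Differencing GM/(d−r)² and GM/d² to first order in r/d gives 2GMr/d³.
Δg = 2GMr/d³
   = 2 × (6.674 × 10⁻¹¹) × (6.42 × 10²³) × (6270) / (2.35 × 10⁷)³
   = 4.14 × 10⁻⁵ m/s²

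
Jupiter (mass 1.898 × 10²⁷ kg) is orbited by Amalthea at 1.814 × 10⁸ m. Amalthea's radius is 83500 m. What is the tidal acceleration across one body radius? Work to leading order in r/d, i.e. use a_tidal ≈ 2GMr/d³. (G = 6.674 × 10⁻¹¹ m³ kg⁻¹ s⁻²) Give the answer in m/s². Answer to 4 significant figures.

3.544 × 10⁻³ m/s²

Δa = 2GMr/d³
   = 2 × (6.674 × 10⁻¹¹) × (1.898 × 10²⁷) × (83500) / (1.814 × 10⁸)³
   = 3.544 × 10⁻³ m/s²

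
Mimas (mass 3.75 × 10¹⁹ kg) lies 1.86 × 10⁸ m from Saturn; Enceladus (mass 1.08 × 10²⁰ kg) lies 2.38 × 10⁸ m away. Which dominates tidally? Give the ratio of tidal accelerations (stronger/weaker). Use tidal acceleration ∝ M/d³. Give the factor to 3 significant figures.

The tide-raising term goes as M/d³ (the gradient of a 1/d² field).
Mimas: (3.75 × 10¹⁹) / (1.86 × 10⁸)³ = 5.828 × 10⁻⁶
Enceladus: (1.08 × 10²⁰) / (2.38 × 10⁸)³ = 8.011 × 10⁻⁶
Ratio (larger/smaller) = 1.37

Enceladus, by a factor of ≈ 1.37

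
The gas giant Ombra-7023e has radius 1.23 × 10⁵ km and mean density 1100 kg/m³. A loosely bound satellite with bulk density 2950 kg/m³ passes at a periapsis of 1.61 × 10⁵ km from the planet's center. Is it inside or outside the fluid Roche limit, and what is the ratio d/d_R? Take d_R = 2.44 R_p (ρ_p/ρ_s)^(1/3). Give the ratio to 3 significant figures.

d_R = 2.44 × (1.23 × 10⁵ km) × (1100/2950)^(1/3) = 2.160 × 10⁵ km
d/d_R = (1.61 × 10⁵) / (2.160 × 10⁵) = 0.745
Since d/d_R < 1, the body is inside the Roche limit.

inside; d/d_R ≈ 0.745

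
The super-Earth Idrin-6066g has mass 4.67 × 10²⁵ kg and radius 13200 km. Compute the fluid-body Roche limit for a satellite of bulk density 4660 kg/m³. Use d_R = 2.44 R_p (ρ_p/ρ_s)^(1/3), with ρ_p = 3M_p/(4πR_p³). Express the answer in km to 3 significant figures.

ρ_p = 3M_p/(4πR_p³) = 3 × (4.67 × 10²⁵) / (4π × (1.32 × 10⁷ m)³) = 4850 kg/m³
d_R = 2.44 × 13200 km × (4850/4660)^(1/3)
    = 32600 km

32600 km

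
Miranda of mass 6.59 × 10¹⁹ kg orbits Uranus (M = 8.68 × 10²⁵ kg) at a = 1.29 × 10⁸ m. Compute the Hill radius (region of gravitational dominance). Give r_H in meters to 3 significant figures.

r_H ≈ a (m/3M)^(1/3)
    = (1.29 × 10⁸) × (6.59 × 10¹⁹ / (3 × 8.68 × 10²⁵))^(1/3)
    = 8.16 × 10⁵ m

8.16 × 10⁵ m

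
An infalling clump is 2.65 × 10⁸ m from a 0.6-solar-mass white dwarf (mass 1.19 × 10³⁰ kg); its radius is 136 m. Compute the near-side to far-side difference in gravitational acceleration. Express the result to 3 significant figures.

Δa = 4GMr/d³
   = 4 × (6.674 × 10⁻¹¹) × (1.19 × 10³⁰) × (136) / (2.65 × 10⁸)³
   = 2.32 × 10⁻³ m/s²

2.32 × 10⁻³ m/s²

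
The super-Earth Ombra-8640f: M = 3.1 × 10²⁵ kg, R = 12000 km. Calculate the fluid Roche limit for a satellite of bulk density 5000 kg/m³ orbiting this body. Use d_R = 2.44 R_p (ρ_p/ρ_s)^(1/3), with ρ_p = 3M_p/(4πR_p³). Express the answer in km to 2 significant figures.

ρ_p = 3M_p/(4πR_p³) = 3 × (3.1 × 10²⁵) / (4π × (1.2 × 10⁷ m)³) = 4300 kg/m³
d_R = 2.44 × 12000 km × (4300/5000)^(1/3)
    = 28000 km

28000 km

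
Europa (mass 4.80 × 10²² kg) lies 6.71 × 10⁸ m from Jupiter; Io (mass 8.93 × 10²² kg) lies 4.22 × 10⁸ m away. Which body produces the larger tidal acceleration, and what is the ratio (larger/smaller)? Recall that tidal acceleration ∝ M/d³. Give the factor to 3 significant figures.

Io, by a factor of ≈ 7.48

The tide-raising term goes as M/d³ (the gradient of a 1/d² field).
Europa: (4.80 × 10²²) / (6.71 × 10⁸)³ = 1.589 × 10⁻⁴
Io: (8.93 × 10²²) / (4.22 × 10⁸)³ = 1.188 × 10⁻³
Ratio (larger/smaller) = 7.48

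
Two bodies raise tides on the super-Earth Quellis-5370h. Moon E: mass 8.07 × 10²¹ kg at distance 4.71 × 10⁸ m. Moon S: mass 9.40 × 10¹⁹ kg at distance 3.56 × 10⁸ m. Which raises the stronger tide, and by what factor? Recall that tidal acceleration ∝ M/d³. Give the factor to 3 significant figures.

Moon E, by a factor of ≈ 37.1

Compare M/d³ for the two perturbers:
Moon E: (8.07 × 10²¹) / (4.71 × 10⁸)³ = 7.723 × 10⁻⁵
Moon S: (9.40 × 10¹⁹) / (3.56 × 10⁸)³ = 2.083 × 10⁻⁶
Ratio (larger/smaller) = 37.1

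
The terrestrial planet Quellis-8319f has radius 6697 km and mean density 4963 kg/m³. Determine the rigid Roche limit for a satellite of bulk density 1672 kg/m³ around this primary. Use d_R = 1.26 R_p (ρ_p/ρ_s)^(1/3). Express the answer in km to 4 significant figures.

d_R = 1.26 × 6697 km × (4963/1672)^(1/3)
    = 12130 km

12130 km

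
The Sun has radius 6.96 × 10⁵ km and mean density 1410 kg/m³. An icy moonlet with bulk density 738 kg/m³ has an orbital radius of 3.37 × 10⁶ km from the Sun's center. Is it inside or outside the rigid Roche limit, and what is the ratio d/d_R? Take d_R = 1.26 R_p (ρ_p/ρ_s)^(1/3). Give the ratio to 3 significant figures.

d_R = 1.26 × (6.96 × 10⁵ km) × (1410/738)^(1/3) = 1.088 × 10⁶ km
d/d_R = (3.37 × 10⁶) / (1.088 × 10⁶) = 3.10
Since d/d_R > 1, the body is outside the Roche limit.

outside; d/d_R ≈ 3.10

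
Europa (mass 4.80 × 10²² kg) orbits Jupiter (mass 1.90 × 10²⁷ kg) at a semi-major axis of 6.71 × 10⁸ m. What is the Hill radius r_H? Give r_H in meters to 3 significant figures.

1.37 × 10⁷ m

r_H ≈ a (m/3M)^(1/3)
    = (6.71 × 10⁸) × (4.80 × 10²² / (3 × 1.90 × 10²⁷))^(1/3)
    = 1.37 × 10⁷ m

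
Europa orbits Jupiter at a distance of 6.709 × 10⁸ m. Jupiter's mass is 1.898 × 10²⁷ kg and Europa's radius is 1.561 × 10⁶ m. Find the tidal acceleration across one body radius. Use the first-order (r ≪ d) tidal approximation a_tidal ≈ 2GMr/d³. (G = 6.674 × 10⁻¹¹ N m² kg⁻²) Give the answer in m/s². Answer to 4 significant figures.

a_tidal = 2GMr/d³
        = 2 × (6.674 × 10⁻¹¹) × (1.898 × 10²⁷) × (1.561 × 10⁶) / (6.709 × 10⁸)³
        = 1.310 × 10⁻³ m/s²

1.310 × 10⁻³ m/s²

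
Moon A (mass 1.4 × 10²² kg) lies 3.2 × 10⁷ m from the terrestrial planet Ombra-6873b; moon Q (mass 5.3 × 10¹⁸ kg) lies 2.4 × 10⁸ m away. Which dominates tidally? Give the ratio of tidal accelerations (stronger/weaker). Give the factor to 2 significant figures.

Tidal stretch scales as M/d³; compute that for each body.
Moon A: (1.4 × 10²²) / (3.2 × 10⁷)³ = 4.272 × 10⁻¹
Moon Q: (5.3 × 10¹⁸) / (2.4 × 10⁸)³ = 3.834 × 10⁻⁷
Ratio (larger/smaller) = 1.1 × 10⁶

Moon A, by a factor of ≈ 1.1 × 10⁶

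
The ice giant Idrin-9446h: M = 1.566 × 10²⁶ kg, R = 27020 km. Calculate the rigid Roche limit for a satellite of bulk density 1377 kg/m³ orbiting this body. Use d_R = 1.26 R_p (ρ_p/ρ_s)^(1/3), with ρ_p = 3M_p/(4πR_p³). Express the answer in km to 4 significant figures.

ρ_p = 3M_p/(4πR_p³) = 3 × (1.566 × 10²⁶) / (4π × (2.702 × 10⁷ m)³) = 1895 kg/m³
d_R = 1.26 × 27020 km × (1895/1377)^(1/3)
    = 37870 km

37870 km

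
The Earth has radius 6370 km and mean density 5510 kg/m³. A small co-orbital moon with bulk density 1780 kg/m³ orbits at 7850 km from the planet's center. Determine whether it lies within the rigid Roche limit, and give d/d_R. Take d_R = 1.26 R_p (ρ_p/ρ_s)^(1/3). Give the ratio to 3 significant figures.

d_R = 1.26 × (6370 km) × (5510/1780)^(1/3) = 11700 km
d/d_R = (7850) / (11700) = 0.671
Since d/d_R < 1, the body is inside the Roche limit.

inside; d/d_R ≈ 0.671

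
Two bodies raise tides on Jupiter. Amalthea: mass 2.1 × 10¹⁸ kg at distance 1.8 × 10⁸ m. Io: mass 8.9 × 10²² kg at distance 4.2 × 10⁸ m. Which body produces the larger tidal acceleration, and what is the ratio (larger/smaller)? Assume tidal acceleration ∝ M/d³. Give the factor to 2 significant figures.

Io, by a factor of ≈ 3300

Tidal acceleration ∝ M/d³, so compare M/d³ for each.
Amalthea: (2.1 × 10¹⁸) / (1.8 × 10⁸)³ = 3.601 × 10⁻⁷
Io: (8.9 × 10²²) / (4.2 × 10⁸)³ = 1.201 × 10⁻³
Ratio (larger/smaller) = 3300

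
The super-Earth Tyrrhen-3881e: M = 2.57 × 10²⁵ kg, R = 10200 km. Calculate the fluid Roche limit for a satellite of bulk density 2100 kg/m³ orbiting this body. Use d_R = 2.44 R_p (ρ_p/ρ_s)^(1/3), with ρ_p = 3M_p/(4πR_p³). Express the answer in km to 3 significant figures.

ρ_p = 3M_p/(4πR_p³) = 3 × (2.57 × 10²⁵) / (4π × (1.02 × 10⁷ m)³) = 5780 kg/m³
d_R = 2.44 × 10200 km × (5780/2100)^(1/3)
    = 34900 km

34900 km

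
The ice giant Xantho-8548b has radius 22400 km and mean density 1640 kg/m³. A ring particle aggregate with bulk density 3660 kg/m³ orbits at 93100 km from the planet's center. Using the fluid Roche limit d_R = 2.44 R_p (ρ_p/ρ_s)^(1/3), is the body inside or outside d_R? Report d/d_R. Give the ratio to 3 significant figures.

outside; d/d_R ≈ 2.23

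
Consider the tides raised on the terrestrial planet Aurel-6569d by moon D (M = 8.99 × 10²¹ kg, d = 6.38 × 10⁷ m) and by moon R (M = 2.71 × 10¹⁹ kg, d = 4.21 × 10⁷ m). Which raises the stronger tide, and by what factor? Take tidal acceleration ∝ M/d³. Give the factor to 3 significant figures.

Moon D, by a factor of ≈ 95.3

Compare M/d³ for the two perturbers:
Moon D: (8.99 × 10²¹) / (6.38 × 10⁷)³ = 3.462 × 10⁻²
Moon R: (2.71 × 10¹⁹) / (4.21 × 10⁷)³ = 3.632 × 10⁻⁴
Ratio (larger/smaller) = 95.3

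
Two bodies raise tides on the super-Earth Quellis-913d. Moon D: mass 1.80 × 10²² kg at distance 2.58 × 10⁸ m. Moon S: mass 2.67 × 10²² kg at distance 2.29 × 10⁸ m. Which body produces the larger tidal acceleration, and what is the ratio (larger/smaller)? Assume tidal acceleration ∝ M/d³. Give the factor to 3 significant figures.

Moon S, by a factor of ≈ 2.12

Tidal acceleration ∝ M/d³, so compare M/d³ for each.
Moon D: (1.80 × 10²²) / (2.58 × 10⁸)³ = 1.048 × 10⁻³
Moon S: (2.67 × 10²²) / (2.29 × 10⁸)³ = 2.223 × 10⁻³
Ratio (larger/smaller) = 2.12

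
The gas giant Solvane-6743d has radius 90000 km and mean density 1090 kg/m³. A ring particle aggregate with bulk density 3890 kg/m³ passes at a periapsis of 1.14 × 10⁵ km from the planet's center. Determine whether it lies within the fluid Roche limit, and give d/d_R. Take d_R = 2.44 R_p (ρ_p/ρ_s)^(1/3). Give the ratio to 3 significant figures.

inside; d/d_R ≈ 0.793

d_R = 2.44 × (90000 km) × (1090/3890)^(1/3) = 1.437 × 10⁵ km
d/d_R = (1.14 × 10⁵) / (1.437 × 10⁵) = 0.793
Since d/d_R < 1, the body is inside the Roche limit.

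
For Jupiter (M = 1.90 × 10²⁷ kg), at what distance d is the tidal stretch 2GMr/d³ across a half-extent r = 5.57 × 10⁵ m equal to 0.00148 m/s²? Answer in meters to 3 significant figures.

4.57 × 10⁸ m

2GMr/d³ = a_tidal  ⇒  d = (2GMr / a_tidal)^(1/3)
d = (2 × 6.674×10⁻¹¹ × (1.90 × 10²⁷) × (5.57 × 10⁵) / (0.00148))^(1/3)
  = 4.57 × 10⁸ m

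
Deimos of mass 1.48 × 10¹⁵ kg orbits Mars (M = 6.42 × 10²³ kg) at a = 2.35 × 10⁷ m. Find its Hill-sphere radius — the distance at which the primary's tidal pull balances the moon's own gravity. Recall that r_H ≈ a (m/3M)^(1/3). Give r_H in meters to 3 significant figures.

2.15 × 10⁴ m

r_H ≈ a (m/3M)^(1/3)
    = (2.35 × 10⁷) × (1.48 × 10¹⁵ / (3 × 6.42 × 10²³))^(1/3)
    = 2.15 × 10⁴ m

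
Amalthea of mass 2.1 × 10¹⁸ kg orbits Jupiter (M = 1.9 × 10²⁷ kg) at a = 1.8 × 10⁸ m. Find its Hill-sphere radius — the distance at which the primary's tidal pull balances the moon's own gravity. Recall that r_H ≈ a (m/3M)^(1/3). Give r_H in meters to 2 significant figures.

1.3 × 10⁵ m

r_H ≈ a (m/3M)^(1/3)
    = (1.8 × 10⁸) × (2.1 × 10¹⁸ / (3 × 1.9 × 10²⁷))^(1/3)
    = 1.3 × 10⁵ m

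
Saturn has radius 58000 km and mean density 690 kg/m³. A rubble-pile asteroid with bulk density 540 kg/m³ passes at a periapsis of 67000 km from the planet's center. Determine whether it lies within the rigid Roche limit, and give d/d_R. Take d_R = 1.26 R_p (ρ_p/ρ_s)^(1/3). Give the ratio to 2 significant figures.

inside; d/d_R ≈ 0.84

d_R = 1.26 × (58000 km) × (690/540)^(1/3) = 79300 km
d/d_R = (67000) / (79300) = 0.84
Since d/d_R < 1, the body is inside the Roche limit.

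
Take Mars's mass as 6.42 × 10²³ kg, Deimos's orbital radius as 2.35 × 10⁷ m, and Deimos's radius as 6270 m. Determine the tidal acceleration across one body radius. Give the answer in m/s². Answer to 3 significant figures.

4.14 × 10⁻⁵ m/s²

The tidal stretch is the gradient of GM/d² times the body's extent r, hence the 1/d³ dependence.
Δg = 2GMr/d³
   = 2 × (6.674 × 10⁻¹¹) × (6.42 × 10²³) × (6270) / (2.35 × 10⁷)³
   = 4.14 × 10⁻⁵ m/s²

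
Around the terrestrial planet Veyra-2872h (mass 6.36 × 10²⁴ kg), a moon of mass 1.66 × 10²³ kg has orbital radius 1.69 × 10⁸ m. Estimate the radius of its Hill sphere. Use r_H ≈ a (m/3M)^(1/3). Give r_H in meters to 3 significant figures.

3.48 × 10⁷ m

r_H ≈ a (m/3M)^(1/3)
    = (1.69 × 10⁸) × (1.66 × 10²³ / (3 × 6.36 × 10²⁴))^(1/3)
    = 3.48 × 10⁷ m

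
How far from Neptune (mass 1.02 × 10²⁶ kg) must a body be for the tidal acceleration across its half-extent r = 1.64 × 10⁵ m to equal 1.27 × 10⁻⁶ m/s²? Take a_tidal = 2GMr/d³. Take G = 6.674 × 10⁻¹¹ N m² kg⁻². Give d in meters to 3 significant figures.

1.21 × 10⁹ m

2GMr/d³ = a_tidal  ⇒  d = (2GMr / a_tidal)^(1/3)
d = (2 × 6.674×10⁻¹¹ × (1.02 × 10²⁶) × (1.64 × 10⁵) / (1.27 × 10⁻⁶))^(1/3)
  = 1.21 × 10⁹ m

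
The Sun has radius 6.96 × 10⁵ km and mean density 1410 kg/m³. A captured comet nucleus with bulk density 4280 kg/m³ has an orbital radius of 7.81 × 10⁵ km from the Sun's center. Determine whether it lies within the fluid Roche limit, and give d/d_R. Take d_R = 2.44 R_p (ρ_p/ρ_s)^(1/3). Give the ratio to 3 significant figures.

inside; d/d_R ≈ 0.666

d_R = 2.44 × (6.96 × 10⁵ km) × (1410/4280)^(1/3) = 1.173 × 10⁶ km
d/d_R = (7.81 × 10⁵) / (1.173 × 10⁶) = 0.666
Since d/d_R < 1, the body is inside the Roche limit.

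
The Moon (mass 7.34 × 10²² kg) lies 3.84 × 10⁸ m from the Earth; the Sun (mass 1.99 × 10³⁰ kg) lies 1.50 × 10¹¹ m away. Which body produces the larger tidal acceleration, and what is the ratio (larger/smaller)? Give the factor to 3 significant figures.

The Moon, by a factor of ≈ 2.20

Compare M/d³ for the two perturbers:
The Moon: (7.34 × 10²²) / (3.84 × 10⁸)³ = 1.296 × 10⁻³
The Sun: (1.99 × 10³⁰) / (1.50 × 10¹¹)³ = 5.896 × 10⁻⁴
Ratio (larger/smaller) = 2.20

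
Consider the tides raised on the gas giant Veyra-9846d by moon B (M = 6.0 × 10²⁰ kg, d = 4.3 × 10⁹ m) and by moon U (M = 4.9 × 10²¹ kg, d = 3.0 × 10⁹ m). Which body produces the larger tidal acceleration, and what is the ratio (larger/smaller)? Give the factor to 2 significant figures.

Moon U, by a factor of ≈ 24

Tidal acceleration ∝ M/d³, so compare M/d³ for each.
Moon B: (6.0 × 10²⁰) / (4.3 × 10⁹)³ = 7.547 × 10⁻⁹
Moon U: (4.9 × 10²¹) / (3.0 × 10⁹)³ = 1.815 × 10⁻⁷
Ratio (larger/smaller) = 24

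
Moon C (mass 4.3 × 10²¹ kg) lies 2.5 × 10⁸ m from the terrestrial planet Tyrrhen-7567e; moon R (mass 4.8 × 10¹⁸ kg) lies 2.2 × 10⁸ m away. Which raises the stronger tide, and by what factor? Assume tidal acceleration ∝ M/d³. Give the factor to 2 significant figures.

Tidal stretch scales as M/d³; compute that for each body.
Moon C: (4.3 × 10²¹) / (2.5 × 10⁸)³ = 2.752 × 10⁻⁴
Moon R: (4.8 × 10¹⁸) / (2.2 × 10⁸)³ = 4.508 × 10⁻⁷
Ratio (larger/smaller) = 610

Moon C, by a factor of ≈ 610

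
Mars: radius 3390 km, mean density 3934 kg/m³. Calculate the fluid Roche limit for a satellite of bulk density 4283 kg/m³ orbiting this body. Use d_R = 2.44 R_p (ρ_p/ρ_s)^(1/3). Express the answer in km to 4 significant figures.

8041 km

d_R = 2.44 × 3390 km × (3934/4283)^(1/3)
    = 8041 km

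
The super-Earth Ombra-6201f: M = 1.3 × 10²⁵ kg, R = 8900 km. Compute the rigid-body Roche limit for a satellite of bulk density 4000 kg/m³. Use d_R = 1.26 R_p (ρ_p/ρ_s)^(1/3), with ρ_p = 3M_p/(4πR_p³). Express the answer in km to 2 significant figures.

12000 km

ρ_p = 3M_p/(4πR_p³) = 3 × (1.3 × 10²⁵) / (4π × (8.9 × 10⁶ m)³) = 4400 kg/m³
d_R = 1.26 × 8900 km × (4400/4000)^(1/3)
    = 12000 km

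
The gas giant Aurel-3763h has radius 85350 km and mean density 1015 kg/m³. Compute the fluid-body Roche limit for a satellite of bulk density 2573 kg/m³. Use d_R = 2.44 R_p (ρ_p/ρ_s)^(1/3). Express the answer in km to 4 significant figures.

1.527 × 10⁵ km

d_R = 2.44 × 85350 km × (1015/2573)^(1/3)
    = 1.527 × 10⁵ km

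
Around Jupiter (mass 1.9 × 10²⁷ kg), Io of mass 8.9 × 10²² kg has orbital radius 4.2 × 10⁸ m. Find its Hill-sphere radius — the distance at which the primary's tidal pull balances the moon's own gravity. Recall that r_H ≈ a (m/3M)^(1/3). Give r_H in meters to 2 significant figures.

r_H ≈ a (m/3M)^(1/3)
    = (4.2 × 10⁸) × (8.9 × 10²² / (3 × 1.9 × 10²⁷))^(1/3)
    = 1.0 × 10⁷ m

1.0 × 10⁷ m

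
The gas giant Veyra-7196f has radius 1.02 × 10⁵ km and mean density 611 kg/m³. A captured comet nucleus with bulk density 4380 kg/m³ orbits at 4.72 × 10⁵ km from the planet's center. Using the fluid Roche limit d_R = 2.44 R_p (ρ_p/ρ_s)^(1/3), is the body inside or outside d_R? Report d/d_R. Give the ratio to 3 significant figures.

d_R = 2.44 × (1.02 × 10⁵ km) × (611/4380)^(1/3) = 1.291 × 10⁵ km
d/d_R = (4.72 × 10⁵) / (1.291 × 10⁵) = 3.66
Since d/d_R > 1, the body is outside the Roche limit.

outside; d/d_R ≈ 3.66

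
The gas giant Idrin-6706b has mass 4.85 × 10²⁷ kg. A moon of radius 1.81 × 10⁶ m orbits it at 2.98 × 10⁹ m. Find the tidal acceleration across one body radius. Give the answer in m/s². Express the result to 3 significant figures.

4.43 × 10⁻⁵ m/s²

Δg = 2GMr/d³
   = 2 × (6.674 × 10⁻¹¹) × (4.85 × 10²⁷) × (1.81 × 10⁶) / (2.98 × 10⁹)³
   = 4.43 × 10⁻⁵ m/s²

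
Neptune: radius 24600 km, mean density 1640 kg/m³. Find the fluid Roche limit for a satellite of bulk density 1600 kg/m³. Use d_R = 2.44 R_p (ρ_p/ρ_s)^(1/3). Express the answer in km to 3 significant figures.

60500 km

d_R = 2.44 × 24600 km × (1640/1600)^(1/3)
    = 60500 km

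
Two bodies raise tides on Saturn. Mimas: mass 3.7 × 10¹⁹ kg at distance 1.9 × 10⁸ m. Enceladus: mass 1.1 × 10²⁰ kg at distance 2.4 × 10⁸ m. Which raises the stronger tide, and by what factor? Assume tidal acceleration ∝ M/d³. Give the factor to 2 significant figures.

Enceladus, by a factor of ≈ 1.5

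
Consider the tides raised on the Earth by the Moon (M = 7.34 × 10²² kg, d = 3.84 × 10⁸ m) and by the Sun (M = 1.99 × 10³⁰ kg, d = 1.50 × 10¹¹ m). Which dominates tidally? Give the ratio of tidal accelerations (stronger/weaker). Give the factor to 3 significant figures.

Compare M/d³ for the two perturbers:
The Moon: (7.34 × 10²²) / (3.84 × 10⁸)³ = 1.296 × 10⁻³
The Sun: (1.99 × 10³⁰) / (1.50 × 10¹¹)³ = 5.896 × 10⁻⁴
Ratio (larger/smaller) = 2.20

The Moon, by a factor of ≈ 2.20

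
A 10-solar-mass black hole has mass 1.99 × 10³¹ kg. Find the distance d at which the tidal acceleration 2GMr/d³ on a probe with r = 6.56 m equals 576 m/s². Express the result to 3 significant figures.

2GMr/d³ = a_tidal  ⇒  d = (2GMr / a_tidal)^(1/3)
d = (2 × 6.674×10⁻¹¹ × (1.99 × 10³¹) × (6.56) / (576))^(1/3)
  = 3.12 × 10⁶ m

3.12 × 10⁶ m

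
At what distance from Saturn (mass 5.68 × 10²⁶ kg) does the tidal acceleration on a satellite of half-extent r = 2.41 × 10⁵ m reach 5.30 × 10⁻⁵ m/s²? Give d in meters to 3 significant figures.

7.01 × 10⁸ m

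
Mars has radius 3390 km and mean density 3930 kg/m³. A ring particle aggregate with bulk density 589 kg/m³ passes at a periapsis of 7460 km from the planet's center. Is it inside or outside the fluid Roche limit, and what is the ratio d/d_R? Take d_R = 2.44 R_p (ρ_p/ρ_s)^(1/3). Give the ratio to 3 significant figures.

inside; d/d_R ≈ 0.479

d_R = 2.44 × (3390 km) × (3930/589)^(1/3) = 15570 km
d/d_R = (7460) / (15570) = 0.479
Since d/d_R < 1, the body is inside the Roche limit.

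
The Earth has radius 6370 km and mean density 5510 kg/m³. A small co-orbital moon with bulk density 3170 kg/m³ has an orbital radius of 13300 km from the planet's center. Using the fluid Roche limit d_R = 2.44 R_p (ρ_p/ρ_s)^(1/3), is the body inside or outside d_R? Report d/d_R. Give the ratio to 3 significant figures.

d_R = 2.44 × (6370 km) × (5510/3170)^(1/3) = 18690 km
d/d_R = (13300) / (18690) = 0.712
Since d/d_R < 1, the body is inside the Roche limit.

inside; d/d_R ≈ 0.712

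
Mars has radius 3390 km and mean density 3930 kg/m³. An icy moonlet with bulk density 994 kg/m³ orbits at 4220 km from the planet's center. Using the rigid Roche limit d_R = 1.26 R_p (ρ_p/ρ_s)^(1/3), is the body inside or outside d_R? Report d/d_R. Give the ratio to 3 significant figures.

d_R = 1.26 × (3390 km) × (3930/994)^(1/3) = 6754 km
d/d_R = (4220) / (6754) = 0.625
Since d/d_R < 1, the body is inside the Roche limit.

inside; d/d_R ≈ 0.625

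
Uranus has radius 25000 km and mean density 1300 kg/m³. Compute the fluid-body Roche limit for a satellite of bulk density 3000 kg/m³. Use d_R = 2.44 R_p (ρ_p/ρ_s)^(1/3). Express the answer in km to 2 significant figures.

46000 km

d_R = 2.44 × 25000 km × (1300/3000)^(1/3)
    = 46000 km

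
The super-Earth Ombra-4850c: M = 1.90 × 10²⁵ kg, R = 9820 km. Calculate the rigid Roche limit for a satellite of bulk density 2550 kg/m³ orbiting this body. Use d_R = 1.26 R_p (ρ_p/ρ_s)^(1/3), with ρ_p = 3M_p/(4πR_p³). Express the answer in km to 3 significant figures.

15300 km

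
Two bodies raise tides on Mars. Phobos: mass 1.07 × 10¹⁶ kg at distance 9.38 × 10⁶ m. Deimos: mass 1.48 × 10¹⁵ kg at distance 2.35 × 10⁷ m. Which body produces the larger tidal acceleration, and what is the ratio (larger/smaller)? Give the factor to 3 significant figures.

Phobos, by a factor of ≈ 114

The tide-raising term goes as M/d³ (the gradient of a 1/d² field).
Phobos: (1.07 × 10¹⁶) / (9.38 × 10⁶)³ = 1.297 × 10⁻⁵
Deimos: (1.48 × 10¹⁵) / (2.35 × 10⁷)³ = 1.140 × 10⁻⁷
Ratio (larger/smaller) = 114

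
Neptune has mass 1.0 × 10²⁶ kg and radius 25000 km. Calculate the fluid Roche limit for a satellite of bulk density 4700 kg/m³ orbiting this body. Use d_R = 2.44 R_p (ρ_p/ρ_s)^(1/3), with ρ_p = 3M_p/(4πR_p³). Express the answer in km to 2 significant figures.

42000 km

ρ_p = 3M_p/(4πR_p³) = 3 × (1.0 × 10²⁶) / (4π × (2.5 × 10⁷ m)³) = 1500 kg/m³
d_R = 2.44 × 25000 km × (1500/4700)^(1/3)
    = 42000 km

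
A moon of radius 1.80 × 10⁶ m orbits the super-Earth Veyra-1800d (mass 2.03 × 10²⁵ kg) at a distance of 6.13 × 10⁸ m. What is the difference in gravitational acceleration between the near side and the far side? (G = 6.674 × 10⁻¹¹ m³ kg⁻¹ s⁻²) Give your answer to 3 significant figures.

4.23 × 10⁻⁵ m/s²

Δa = 4GMr/d³
   = 4 × (6.674 × 10⁻¹¹) × (2.03 × 10²⁵) × (1.80 × 10⁶) / (6.13 × 10⁸)³
   = 4.23 × 10⁻⁵ m/s²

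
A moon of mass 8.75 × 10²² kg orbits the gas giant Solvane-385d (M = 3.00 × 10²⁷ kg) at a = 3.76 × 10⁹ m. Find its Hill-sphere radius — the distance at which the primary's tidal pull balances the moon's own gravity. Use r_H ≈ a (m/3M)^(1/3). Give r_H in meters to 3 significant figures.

r_H ≈ a (m/3M)^(1/3)
    = (3.76 × 10⁹) × (8.75 × 10²² / (3 × 3.00 × 10²⁷))^(1/3)
    = 8.02 × 10⁷ m

8.02 × 10⁷ m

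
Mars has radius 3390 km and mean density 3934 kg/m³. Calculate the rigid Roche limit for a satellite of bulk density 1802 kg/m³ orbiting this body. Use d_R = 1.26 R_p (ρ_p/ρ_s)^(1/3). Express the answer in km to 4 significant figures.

5541 km

d_R = 1.26 × 3390 km × (3934/1802)^(1/3)
    = 5541 km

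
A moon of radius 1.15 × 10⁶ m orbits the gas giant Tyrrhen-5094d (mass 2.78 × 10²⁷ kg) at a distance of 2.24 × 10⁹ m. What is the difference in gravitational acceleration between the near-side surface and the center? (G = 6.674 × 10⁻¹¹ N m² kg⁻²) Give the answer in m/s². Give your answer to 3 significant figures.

Δg = 2GMr/d³
   = 2 × (6.674 × 10⁻¹¹) × (2.78 × 10²⁷) × (1.15 × 10⁶) / (2.24 × 10⁹)³
   = 3.80 × 10⁻⁵ m/s²

3.80 × 10⁻⁵ m/s²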